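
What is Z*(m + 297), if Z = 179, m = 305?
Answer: 107758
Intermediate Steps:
Z*(m + 297) = 179*(305 + 297) = 179*602 = 107758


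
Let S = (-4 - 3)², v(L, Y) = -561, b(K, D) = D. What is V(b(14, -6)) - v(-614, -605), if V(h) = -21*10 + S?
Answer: 400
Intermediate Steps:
S = 49 (S = (-7)² = 49)
V(h) = -161 (V(h) = -21*10 + 49 = -210 + 49 = -161)
V(b(14, -6)) - v(-614, -605) = -161 - 1*(-561) = -161 + 561 = 400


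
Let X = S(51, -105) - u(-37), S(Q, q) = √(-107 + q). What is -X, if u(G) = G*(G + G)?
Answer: 2738 - 2*I*√53 ≈ 2738.0 - 14.56*I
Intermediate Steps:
u(G) = 2*G² (u(G) = G*(2*G) = 2*G²)
X = -2738 + 2*I*√53 (X = √(-107 - 105) - 2*(-37)² = √(-212) - 2*1369 = 2*I*√53 - 1*2738 = 2*I*√53 - 2738 = -2738 + 2*I*√53 ≈ -2738.0 + 14.56*I)
-X = -(-2738 + 2*I*√53) = 2738 - 2*I*√53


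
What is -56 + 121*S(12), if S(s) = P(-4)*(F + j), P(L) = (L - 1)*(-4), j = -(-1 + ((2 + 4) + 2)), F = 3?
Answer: -9736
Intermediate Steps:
j = -7 (j = -(-1 + (6 + 2)) = -(-1 + 8) = -1*7 = -7)
P(L) = 4 - 4*L (P(L) = (-1 + L)*(-4) = 4 - 4*L)
S(s) = -80 (S(s) = (4 - 4*(-4))*(3 - 7) = (4 + 16)*(-4) = 20*(-4) = -80)
-56 + 121*S(12) = -56 + 121*(-80) = -56 - 9680 = -9736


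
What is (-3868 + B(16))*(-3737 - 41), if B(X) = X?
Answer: 14552856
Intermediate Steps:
(-3868 + B(16))*(-3737 - 41) = (-3868 + 16)*(-3737 - 41) = -3852*(-3778) = 14552856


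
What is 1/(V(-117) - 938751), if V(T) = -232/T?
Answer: -117/109833635 ≈ -1.0652e-6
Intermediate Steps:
1/(V(-117) - 938751) = 1/(-232/(-117) - 938751) = 1/(-232*(-1/117) - 938751) = 1/(232/117 - 938751) = 1/(-109833635/117) = -117/109833635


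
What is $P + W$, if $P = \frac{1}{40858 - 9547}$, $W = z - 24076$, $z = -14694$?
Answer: $- \frac{1213927469}{31311} \approx -38770.0$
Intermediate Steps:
$W = -38770$ ($W = -14694 - 24076 = -38770$)
$P = \frac{1}{31311} \approx 3.1938 \cdot 10^{-5}$
$P + W = \frac{1}{31311} - 38770 = - \frac{1213927469}{31311}$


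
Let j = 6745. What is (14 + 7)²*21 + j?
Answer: 16006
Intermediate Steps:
(14 + 7)²*21 + j = (14 + 7)²*21 + 6745 = 21²*21 + 6745 = 441*21 + 6745 = 9261 + 6745 = 16006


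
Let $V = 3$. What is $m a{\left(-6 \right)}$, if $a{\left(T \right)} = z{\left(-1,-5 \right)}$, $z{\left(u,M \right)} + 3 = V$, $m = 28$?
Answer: $0$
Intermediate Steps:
$z{\left(u,M \right)} = 0$ ($z{\left(u,M \right)} = -3 + 3 = 0$)
$a{\left(T \right)} = 0$
$m a{\left(-6 \right)} = 28 \cdot 0 = 0$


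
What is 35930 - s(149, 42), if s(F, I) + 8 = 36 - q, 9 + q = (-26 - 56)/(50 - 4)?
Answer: 825498/23 ≈ 35891.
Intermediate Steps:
q = -248/23 (q = -9 + (-26 - 56)/(50 - 4) = -9 - 82/46 = -9 - 82*1/46 = -9 - 41/23 = -248/23 ≈ -10.783)
s(F, I) = 892/23 (s(F, I) = -8 + (36 - 1*(-248/23)) = -8 + (36 + 248/23) = -8 + 1076/23 = 892/23)
35930 - s(149, 42) = 35930 - 1*892/23 = 35930 - 892/23 = 825498/23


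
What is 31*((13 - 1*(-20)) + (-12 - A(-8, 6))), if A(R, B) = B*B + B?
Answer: -651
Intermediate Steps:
A(R, B) = B + B² (A(R, B) = B² + B = B + B²)
31*((13 - 1*(-20)) + (-12 - A(-8, 6))) = 31*((13 - 1*(-20)) + (-12 - 6*(1 + 6))) = 31*((13 + 20) + (-12 - 6*7)) = 31*(33 + (-12 - 1*42)) = 31*(33 + (-12 - 42)) = 31*(33 - 54) = 31*(-21) = -651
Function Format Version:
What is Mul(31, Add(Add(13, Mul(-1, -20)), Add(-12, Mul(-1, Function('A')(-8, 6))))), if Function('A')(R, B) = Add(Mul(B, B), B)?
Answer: -651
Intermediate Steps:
Function('A')(R, B) = Add(B, Pow(B, 2)) (Function('A')(R, B) = Add(Pow(B, 2), B) = Add(B, Pow(B, 2)))
Mul(31, Add(Add(13, Mul(-1, -20)), Add(-12, Mul(-1, Function('A')(-8, 6))))) = Mul(31, Add(Add(13, Mul(-1, -20)), Add(-12, Mul(-1, Mul(6, Add(1, 6)))))) = Mul(31, Add(Add(13, 20), Add(-12, Mul(-1, Mul(6, 7))))) = Mul(31, Add(33, Add(-12, Mul(-1, 42)))) = Mul(31, Add(33, Add(-12, -42))) = Mul(31, Add(33, -54)) = Mul(31, -21) = -651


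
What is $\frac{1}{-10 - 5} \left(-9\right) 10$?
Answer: $6$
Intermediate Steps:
$\frac{1}{-10 - 5} \left(-9\right) 10 = \frac{1}{-15} \left(-9\right) 10 = \left(- \frac{1}{15}\right) \left(-9\right) 10 = \frac{3}{5} \cdot 10 = 6$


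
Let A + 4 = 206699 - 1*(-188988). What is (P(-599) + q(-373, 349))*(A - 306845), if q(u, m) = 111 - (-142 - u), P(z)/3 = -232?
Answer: -72491808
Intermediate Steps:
P(z) = -696 (P(z) = 3*(-232) = -696)
A = 395683 (A = -4 + (206699 - 1*(-188988)) = -4 + (206699 + 188988) = -4 + 395687 = 395683)
q(u, m) = 253 + u (q(u, m) = 111 + (142 + u) = 253 + u)
(P(-599) + q(-373, 349))*(A - 306845) = (-696 + (253 - 373))*(395683 - 306845) = (-696 - 120)*88838 = -816*88838 = -72491808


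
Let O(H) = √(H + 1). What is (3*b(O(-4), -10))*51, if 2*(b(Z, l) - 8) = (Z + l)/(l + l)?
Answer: 5049/4 - 153*I*√3/40 ≈ 1262.3 - 6.6251*I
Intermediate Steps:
O(H) = √(1 + H)
b(Z, l) = 8 + (Z + l)/(4*l) (b(Z, l) = 8 + ((Z + l)/(l + l))/2 = 8 + ((Z + l)/((2*l)))/2 = 8 + ((Z + l)*(1/(2*l)))/2 = 8 + ((Z + l)/(2*l))/2 = 8 + (Z + l)/(4*l))
(3*b(O(-4), -10))*51 = (3*((¼)*(√(1 - 4) + 33*(-10))/(-10)))*51 = (3*((¼)*(-⅒)*(√(-3) - 330)))*51 = (3*((¼)*(-⅒)*(I*√3 - 330)))*51 = (3*((¼)*(-⅒)*(-330 + I*√3)))*51 = (3*(33/4 - I*√3/40))*51 = (99/4 - 3*I*√3/40)*51 = 5049/4 - 153*I*√3/40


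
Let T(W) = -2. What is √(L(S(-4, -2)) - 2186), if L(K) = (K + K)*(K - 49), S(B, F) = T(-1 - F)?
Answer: I*√1982 ≈ 44.52*I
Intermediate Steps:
S(B, F) = -2
L(K) = 2*K*(-49 + K) (L(K) = (2*K)*(-49 + K) = 2*K*(-49 + K))
√(L(S(-4, -2)) - 2186) = √(2*(-2)*(-49 - 2) - 2186) = √(2*(-2)*(-51) - 2186) = √(204 - 2186) = √(-1982) = I*√1982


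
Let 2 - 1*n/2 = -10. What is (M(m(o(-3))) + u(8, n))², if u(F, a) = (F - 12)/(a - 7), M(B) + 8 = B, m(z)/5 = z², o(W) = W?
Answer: 390625/289 ≈ 1351.6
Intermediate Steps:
m(z) = 5*z²
M(B) = -8 + B
n = 24 (n = 4 - 2*(-10) = 4 + 20 = 24)
u(F, a) = (-12 + F)/(-7 + a)
(M(m(o(-3))) + u(8, n))² = ((-8 + 5*(-3)²) + (-12 + 8)/(-7 + 24))² = ((-8 + 5*9) - 4/17)² = ((-8 + 45) + (1/17)*(-4))² = (37 - 4/17)² = (625/17)² = 390625/289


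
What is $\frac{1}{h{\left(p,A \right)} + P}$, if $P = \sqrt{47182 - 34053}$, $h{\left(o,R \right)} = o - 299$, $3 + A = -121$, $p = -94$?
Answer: $- \frac{393}{141320} - \frac{\sqrt{13129}}{141320} \approx -0.0035917$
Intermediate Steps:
$A = -124$ ($A = -3 - 121 = -124$)
$h{\left(o,R \right)} = -299 + o$
$P = \sqrt{13129} \approx 114.58$
$\frac{1}{h{\left(p,A \right)} + P} = \frac{1}{\left(-299 - 94\right) + \sqrt{13129}} = \frac{1}{-393 + \sqrt{13129}}$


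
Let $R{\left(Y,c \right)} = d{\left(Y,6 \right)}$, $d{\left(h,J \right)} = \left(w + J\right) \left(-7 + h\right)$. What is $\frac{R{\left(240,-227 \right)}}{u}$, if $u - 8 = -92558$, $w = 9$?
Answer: $- \frac{233}{6170} \approx -0.037763$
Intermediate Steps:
$d{\left(h,J \right)} = \left(-7 + h\right) \left(9 + J\right)$ ($d{\left(h,J \right)} = \left(9 + J\right) \left(-7 + h\right) = \left(-7 + h\right) \left(9 + J\right)$)
$u = -92550$ ($u = 8 - 92558 = -92550$)
$R{\left(Y,c \right)} = -105 + 15 Y$ ($R{\left(Y,c \right)} = -63 - 42 + 9 Y + 6 Y = -105 + 15 Y$)
$\frac{R{\left(240,-227 \right)}}{u} = \frac{-105 + 15 \cdot 240}{-92550} = \left(-105 + 3600\right) \left(- \frac{1}{92550}\right) = 3495 \left(- \frac{1}{92550}\right) = - \frac{233}{6170}$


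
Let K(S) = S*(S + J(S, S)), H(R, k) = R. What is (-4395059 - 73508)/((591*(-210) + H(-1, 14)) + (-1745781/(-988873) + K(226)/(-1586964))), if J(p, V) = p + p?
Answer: 34375236966870281/954732841058263 ≈ 36.005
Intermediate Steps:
J(p, V) = 2*p
K(S) = 3*S**2 (K(S) = S*(S + 2*S) = S*(3*S) = 3*S**2)
(-4395059 - 73508)/((591*(-210) + H(-1, 14)) + (-1745781/(-988873) + K(226)/(-1586964))) = (-4395059 - 73508)/((591*(-210) - 1) + (-1745781/(-988873) + (3*226**2)/(-1586964))) = -4468567/((-124110 - 1) + (-1745781*(-1/988873) + (3*51076)*(-1/1586964))) = -4468567/(-124111 + (102693/58169 + 153228*(-1/1586964))) = -4468567/(-124111 + (102693/58169 - 12769/132247)) = -4468567/(-124111 + 12838081210/7692675743) = -4468567/(-954732841058263/7692675743) = -4468567*(-7692675743/954732841058263) = 34375236966870281/954732841058263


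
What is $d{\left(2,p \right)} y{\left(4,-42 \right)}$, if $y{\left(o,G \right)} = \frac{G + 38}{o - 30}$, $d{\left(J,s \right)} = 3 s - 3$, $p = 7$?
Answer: $\frac{36}{13} \approx 2.7692$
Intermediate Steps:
$d{\left(J,s \right)} = -3 + 3 s$
$y{\left(o,G \right)} = \frac{38 + G}{-30 + o}$
$d{\left(2,p \right)} y{\left(4,-42 \right)} = \left(-3 + 3 \cdot 7\right) \frac{38 - 42}{-30 + 4} = \left(-3 + 21\right) \frac{1}{-26} \left(-4\right) = 18 \left(\left(- \frac{1}{26}\right) \left(-4\right)\right) = 18 \cdot \frac{2}{13} = \frac{36}{13}$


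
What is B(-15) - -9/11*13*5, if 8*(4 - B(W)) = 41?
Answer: 4581/88 ≈ 52.057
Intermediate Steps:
B(W) = -9/8 (B(W) = 4 - 1/8*41 = 4 - 41/8 = -9/8)
B(-15) - -9/11*13*5 = -9/8 - -9/11*13*5 = -9/8 - -9*1/11*13*5 = -9/8 - (-9/11*13)*5 = -9/8 - (-117)*5/11 = -9/8 - 1*(-585/11) = -9/8 + 585/11 = 4581/88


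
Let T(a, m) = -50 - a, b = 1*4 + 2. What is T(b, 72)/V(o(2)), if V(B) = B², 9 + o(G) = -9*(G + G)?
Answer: -56/2025 ≈ -0.027654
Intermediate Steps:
o(G) = -9 - 18*G (o(G) = -9 - 9*(G + G) = -9 - 18*G)
b = 6 (b = 4 + 2 = 6)
T(b, 72)/V(o(2)) = (-50 - 1*6)/((-9 - 18*2)²) = (-50 - 6)/((-9 - 36)²) = -56/((-45)²) = -56/2025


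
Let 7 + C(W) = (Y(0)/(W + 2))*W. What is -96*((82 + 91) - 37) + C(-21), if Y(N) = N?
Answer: -13063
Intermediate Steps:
C(W) = -7 (C(W) = -7 + (0/(W + 2))*W = -7 + (0/(2 + W))*W = -7 + 0*W = -7 + 0 = -7)
-96*((82 + 91) - 37) + C(-21) = -96*((82 + 91) - 37) - 7 = -96*(173 - 37) - 7 = -96*136 - 7 = -13056 - 7 = -13063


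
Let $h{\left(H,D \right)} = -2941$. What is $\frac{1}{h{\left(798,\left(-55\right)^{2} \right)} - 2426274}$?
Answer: $- \frac{1}{2429215} \approx -4.1166 \cdot 10^{-7}$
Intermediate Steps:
$\frac{1}{h{\left(798,\left(-55\right)^{2} \right)} - 2426274} = \frac{1}{-2941 - 2426274} = \frac{1}{-2429215} = - \frac{1}{2429215}$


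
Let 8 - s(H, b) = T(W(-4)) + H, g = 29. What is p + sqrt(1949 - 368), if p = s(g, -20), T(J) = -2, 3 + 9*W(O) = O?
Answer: -19 + sqrt(1581) ≈ 20.762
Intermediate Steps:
W(O) = -1/3 + O/9
s(H, b) = 10 - H (s(H, b) = 8 - (-2 + H) = 8 + (2 - H) = 10 - H)
p = -19 (p = 10 - 1*29 = 10 - 29 = -19)
p + sqrt(1949 - 368) = -19 + sqrt(1949 - 368) = -19 + sqrt(1581)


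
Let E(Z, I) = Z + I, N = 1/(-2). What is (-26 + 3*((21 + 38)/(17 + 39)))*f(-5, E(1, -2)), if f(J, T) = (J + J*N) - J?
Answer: -6395/112 ≈ -57.098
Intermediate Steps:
N = -1/2 ≈ -0.50000
E(Z, I) = I + Z
f(J, T) = -J/2 (f(J, T) = (J + J*(-1/2)) - J = (J - J/2) - J = J/2 - J = -J/2)
(-26 + 3*((21 + 38)/(17 + 39)))*f(-5, E(1, -2)) = (-26 + 3*((21 + 38)/(17 + 39)))*(-1/2*(-5)) = (-26 + 3*(59/56))*(5/2) = (-26 + 177/56)*(5/2) = -1279/56*5/2 = -6395/112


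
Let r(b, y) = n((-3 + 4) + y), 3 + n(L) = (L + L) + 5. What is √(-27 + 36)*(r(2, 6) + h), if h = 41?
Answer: 171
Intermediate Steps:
n(L) = 2 + 2*L (n(L) = -3 + ((L + L) + 5) = -3 + (2*L + 5) = -3 + (5 + 2*L) = 2 + 2*L)
r(b, y) = 4 + 2*y (r(b, y) = 2 + 2*((-3 + 4) + y) = 2 + 2*(1 + y) = 2 + (2 + 2*y) = 4 + 2*y)
√(-27 + 36)*(r(2, 6) + h) = √(-27 + 36)*((4 + 2*6) + 41) = √9*((4 + 12) + 41) = 3*(16 + 41) = 3*57 = 171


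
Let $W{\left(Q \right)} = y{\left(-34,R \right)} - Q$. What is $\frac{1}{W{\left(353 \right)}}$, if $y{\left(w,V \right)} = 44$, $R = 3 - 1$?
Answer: $- \frac{1}{309} \approx -0.0032362$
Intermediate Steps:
$R = 2$ ($R = 3 - 1 = 2$)
$W{\left(Q \right)} = 44 - Q$
$\frac{1}{W{\left(353 \right)}} = \frac{1}{44 - 353} = \frac{1}{-309} = - \frac{1}{309}$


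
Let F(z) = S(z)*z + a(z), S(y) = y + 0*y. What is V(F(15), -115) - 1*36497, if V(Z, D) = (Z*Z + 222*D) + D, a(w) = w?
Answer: -4542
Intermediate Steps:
S(y) = y (S(y) = y + 0 = y)
F(z) = z + z**2 (F(z) = z*z + z = z**2 + z = z + z**2)
V(Z, D) = Z**2 + 223*D (V(Z, D) = (Z**2 + 222*D) + D = Z**2 + 223*D)
V(F(15), -115) - 1*36497 = ((15*(1 + 15))**2 + 223*(-115)) - 1*36497 = ((15*16)**2 - 25645) - 36497 = (240**2 - 25645) - 36497 = (57600 - 25645) - 36497 = 31955 - 36497 = -4542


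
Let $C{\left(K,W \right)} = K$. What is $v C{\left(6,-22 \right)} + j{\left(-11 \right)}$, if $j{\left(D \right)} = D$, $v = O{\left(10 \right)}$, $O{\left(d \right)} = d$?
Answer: $49$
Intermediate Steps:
$v = 10$
$v C{\left(6,-22 \right)} + j{\left(-11 \right)} = 10 \cdot 6 - 11 = 60 - 11 = 49$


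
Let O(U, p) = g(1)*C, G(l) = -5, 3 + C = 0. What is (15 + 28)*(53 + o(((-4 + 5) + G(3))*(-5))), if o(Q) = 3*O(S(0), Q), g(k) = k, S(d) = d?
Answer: 1892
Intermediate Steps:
C = -3 (C = -3 + 0 = -3)
O(U, p) = -3 (O(U, p) = 1*(-3) = -3)
o(Q) = -9 (o(Q) = 3*(-3) = -9)
(15 + 28)*(53 + o(((-4 + 5) + G(3))*(-5))) = (15 + 28)*(53 - 9) = 43*44 = 1892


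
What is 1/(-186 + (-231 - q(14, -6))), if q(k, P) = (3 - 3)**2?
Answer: -1/417 ≈ -0.0023981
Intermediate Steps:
q(k, P) = 0 (q(k, P) = 0**2 = 0)
1/(-186 + (-231 - q(14, -6))) = 1/(-186 + (-231 - 1*0)) = 1/(-186 + (-231 + 0)) = 1/(-186 - 231) = 1/(-417) = -1/417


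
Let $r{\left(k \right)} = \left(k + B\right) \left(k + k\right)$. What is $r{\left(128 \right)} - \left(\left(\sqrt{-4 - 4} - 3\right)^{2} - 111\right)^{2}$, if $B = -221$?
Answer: $-35620 - 2640 i \sqrt{2} \approx -35620.0 - 3733.5 i$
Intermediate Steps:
$r{\left(k \right)} = 2 k \left(-221 + k\right)$ ($r{\left(k \right)} = \left(k - 221\right) \left(k + k\right) = \left(-221 + k\right) 2 k = 2 k \left(-221 + k\right)$)
$r{\left(128 \right)} - \left(\left(\sqrt{-4 - 4} - 3\right)^{2} - 111\right)^{2} = 2 \cdot 128 \left(-221 + 128\right) - \left(\left(\sqrt{-4 - 4} - 3\right)^{2} - 111\right)^{2} = 2 \cdot 128 \left(-93\right) - \left(\left(\sqrt{-8} - 3\right)^{2} - 111\right)^{2} = -23808 - \left(\left(2 i \sqrt{2} - 3\right)^{2} - 111\right)^{2} = -23808 - \left(\left(-3 + 2 i \sqrt{2}\right)^{2} - 111\right)^{2} = -23808 - \left(-111 + \left(-3 + 2 i \sqrt{2}\right)^{2}\right)^{2}$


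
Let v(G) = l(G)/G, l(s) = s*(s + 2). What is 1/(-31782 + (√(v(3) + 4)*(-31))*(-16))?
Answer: -1/30294 ≈ -3.3010e-5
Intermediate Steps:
l(s) = s*(2 + s)
v(G) = 2 + G (v(G) = (G*(2 + G))/G = 2 + G)
1/(-31782 + (√(v(3) + 4)*(-31))*(-16)) = 1/(-31782 + (√((2 + 3) + 4)*(-31))*(-16)) = 1/(-31782 + (√(5 + 4)*(-31))*(-16)) = 1/(-31782 + (√9*(-31))*(-16)) = 1/(-31782 + (3*(-31))*(-16)) = 1/(-31782 - 93*(-16)) = 1/(-31782 + 1488) = 1/(-30294) = -1/30294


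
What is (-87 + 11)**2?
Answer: 5776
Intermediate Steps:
(-87 + 11)**2 = (-76)**2 = 5776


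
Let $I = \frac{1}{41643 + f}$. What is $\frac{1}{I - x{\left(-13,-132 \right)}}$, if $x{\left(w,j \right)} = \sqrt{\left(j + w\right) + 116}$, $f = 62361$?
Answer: $\frac{104004}{313688128465} + \frac{10816832016 i \sqrt{29}}{313688128465} \approx 3.3155 \cdot 10^{-7} + 0.1857 i$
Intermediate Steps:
$x{\left(w,j \right)} = \sqrt{116 + j + w}$
$I = \frac{1}{104004}$ ($I = \frac{1}{41643 + 62361} = \frac{1}{104004} \approx 9.615 \cdot 10^{-6}$)
$\frac{1}{I - x{\left(-13,-132 \right)}} = \frac{1}{\frac{1}{104004} - \sqrt{116 - 132 - 13}} = \frac{1}{\frac{1}{104004} - \sqrt{-29}} = \frac{1}{\frac{1}{104004} - i \sqrt{29}}$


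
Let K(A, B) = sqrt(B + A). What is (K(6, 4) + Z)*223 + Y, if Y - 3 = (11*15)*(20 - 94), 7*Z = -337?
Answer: -160600/7 + 223*sqrt(10) ≈ -22238.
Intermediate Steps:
Z = -337/7 (Z = (1/7)*(-337) = -337/7 ≈ -48.143)
K(A, B) = sqrt(A + B)
Y = -12207 (Y = 3 + (11*15)*(20 - 94) = 3 + 165*(-74) = 3 - 12210 = -12207)
(K(6, 4) + Z)*223 + Y = (sqrt(6 + 4) - 337/7)*223 - 12207 = (sqrt(10) - 337/7)*223 - 12207 = (-337/7 + sqrt(10))*223 - 12207 = (-75151/7 + 223*sqrt(10)) - 12207 = -160600/7 + 223*sqrt(10)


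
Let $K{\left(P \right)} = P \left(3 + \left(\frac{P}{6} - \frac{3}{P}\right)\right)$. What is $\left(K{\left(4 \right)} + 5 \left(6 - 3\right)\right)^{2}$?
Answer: $\frac{6400}{9} \approx 711.11$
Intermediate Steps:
$K{\left(P \right)} = P \left(3 - \frac{3}{P} + \frac{P}{6}\right)$ ($K{\left(P \right)} = P \left(3 + \left(P \frac{1}{6} - \frac{3}{P}\right)\right) = P \left(3 + \left(\frac{P}{6} - \frac{3}{P}\right)\right) = P \left(3 + \left(- \frac{3}{P} + \frac{P}{6}\right)\right) = P \left(3 - \frac{3}{P} + \frac{P}{6}\right)$)
$\left(K{\left(4 \right)} + 5 \left(6 - 3\right)\right)^{2} = \left(\left(-3 + 3 \cdot 4 + \frac{4^{2}}{6}\right) + 5 \left(6 - 3\right)\right)^{2} = \left(\left(-3 + 12 + \frac{1}{6} \cdot 16\right) + 5 \cdot 3\right)^{2} = \left(\left(-3 + 12 + \frac{8}{3}\right) + 15\right)^{2} = \left(\frac{35}{3} + 15\right)^{2} = \left(\frac{80}{3}\right)^{2} = \frac{6400}{9}$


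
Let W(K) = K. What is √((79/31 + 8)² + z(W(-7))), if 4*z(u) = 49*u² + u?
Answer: 15*√12126/62 ≈ 26.641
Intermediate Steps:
z(u) = u/4 + 49*u²/4 (z(u) = (49*u² + u)/4 = (u + 49*u²)/4 = u/4 + 49*u²/4)
√((79/31 + 8)² + z(W(-7))) = √((79/31 + 8)² + (¼)*(-7)*(1 + 49*(-7))) = √((79*(1/31) + 8)² + (¼)*(-7)*(1 - 343)) = √((79/31 + 8)² + (¼)*(-7)*(-342)) = √((327/31)² + 1197/2) = √(106929/961 + 1197/2) = √(1364175/1922) = 15*√12126/62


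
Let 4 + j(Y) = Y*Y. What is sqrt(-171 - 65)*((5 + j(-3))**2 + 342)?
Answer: 884*I*sqrt(59) ≈ 6790.1*I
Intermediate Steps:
j(Y) = -4 + Y**2 (j(Y) = -4 + Y*Y = -4 + Y**2)
sqrt(-171 - 65)*((5 + j(-3))**2 + 342) = sqrt(-171 - 65)*((5 + (-4 + (-3)**2))**2 + 342) = sqrt(-236)*((5 + (-4 + 9))**2 + 342) = (2*I*sqrt(59))*((5 + 5)**2 + 342) = (2*I*sqrt(59))*(10**2 + 342) = (2*I*sqrt(59))*(100 + 342) = (2*I*sqrt(59))*442 = 884*I*sqrt(59)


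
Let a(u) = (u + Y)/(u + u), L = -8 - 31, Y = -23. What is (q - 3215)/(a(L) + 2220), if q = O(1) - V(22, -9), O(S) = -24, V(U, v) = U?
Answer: -127179/86611 ≈ -1.4684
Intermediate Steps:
L = -39
a(u) = (-23 + u)/(2*u) (a(u) = (u - 23)/(u + u) = (-23 + u)/((2*u)) = (-23 + u)*(1/(2*u)) = (-23 + u)/(2*u))
q = -46 (q = -24 - 1*22 = -24 - 22 = -46)
(q - 3215)/(a(L) + 2220) = (-46 - 3215)/((½)*(-23 - 39)/(-39) + 2220) = -3261/((½)*(-1/39)*(-62) + 2220) = -3261/(31/39 + 2220) = -3261/86611/39 = -3261*39/86611 = -127179/86611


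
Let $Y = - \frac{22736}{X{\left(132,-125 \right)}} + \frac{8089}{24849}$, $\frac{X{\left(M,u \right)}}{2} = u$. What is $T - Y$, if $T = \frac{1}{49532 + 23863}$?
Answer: $- \frac{51375505938}{562898875} \approx -91.27$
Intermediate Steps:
$X{\left(M,u \right)} = 2 u$
$T = \frac{1}{73395} \approx 1.3625 \cdot 10^{-5}$
$Y = \frac{283494557}{3106125}$ ($Y = - \frac{22736}{2 \left(-125\right)} + \frac{8089}{24849} = - \frac{22736}{-250} + 8089 \cdot \frac{1}{24849} = \left(-22736\right) \left(- \frac{1}{250}\right) + \frac{8089}{24849} = \frac{11368}{125} + \frac{8089}{24849} = \frac{283494557}{3106125} \approx 91.27$)
$T - Y = \frac{1}{73395} - \frac{283494557}{3106125} = - \frac{51375505938}{562898875}$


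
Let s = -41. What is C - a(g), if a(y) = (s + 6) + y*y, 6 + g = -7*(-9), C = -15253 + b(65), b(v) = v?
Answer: -18402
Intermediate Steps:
C = -15188 (C = -15253 + 65 = -15188)
g = 57 (g = -6 - 7*(-9) = -6 + 63 = 57)
a(y) = -35 + y**2 (a(y) = (-41 + 6) + y*y = -35 + y**2)
C - a(g) = -15188 - (-35 + 57**2) = -15188 - (-35 + 3249) = -15188 - 1*3214 = -15188 - 3214 = -18402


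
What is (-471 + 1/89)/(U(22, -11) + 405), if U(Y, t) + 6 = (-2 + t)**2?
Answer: -20959/25276 ≈ -0.82921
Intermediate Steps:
U(Y, t) = -6 + (-2 + t)**2
(-471 + 1/89)/(U(22, -11) + 405) = (-471 + 1/89)/((-6 + (-2 - 11)**2) + 405) = (-471 + 1/89)/((-6 + (-13)**2) + 405) = -41918/(89*((-6 + 169) + 405)) = -41918/(89*(163 + 405)) = -41918/89/568 = -41918/89*1/568 = -20959/25276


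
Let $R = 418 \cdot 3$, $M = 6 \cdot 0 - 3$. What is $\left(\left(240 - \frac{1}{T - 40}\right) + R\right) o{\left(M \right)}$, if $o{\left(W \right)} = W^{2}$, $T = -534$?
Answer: $\frac{7718013}{574} \approx 13446.0$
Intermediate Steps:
$M = -3$ ($M = 0 - 3 = -3$)
$R = 1254$
$\left(\left(240 - \frac{1}{T - 40}\right) + R\right) o{\left(M \right)} = \left(\left(240 - \frac{1}{-534 - 40}\right) + 1254\right) \left(-3\right)^{2} = \left(\left(240 - \frac{1}{-574}\right) + 1254\right) 9 = \left(\left(240 - - \frac{1}{574}\right) + 1254\right) 9 = \left(\left(240 + \frac{1}{574}\right) + 1254\right) 9 = \left(\frac{137761}{574} + 1254\right) 9 = \frac{857557}{574} \cdot 9 = \frac{7718013}{574}$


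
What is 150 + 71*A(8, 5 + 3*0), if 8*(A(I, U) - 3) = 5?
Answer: 3259/8 ≈ 407.38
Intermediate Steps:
A(I, U) = 29/8 (A(I, U) = 3 + (⅛)*5 = 3 + 5/8 = 29/8)
150 + 71*A(8, 5 + 3*0) = 150 + 71*(29/8) = 150 + 2059/8 = 3259/8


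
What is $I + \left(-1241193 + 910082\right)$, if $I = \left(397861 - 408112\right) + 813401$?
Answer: $472039$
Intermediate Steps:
$I = 803150$ ($I = -10251 + 813401 = 803150$)
$I + \left(-1241193 + 910082\right) = 803150 + \left(-1241193 + 910082\right) = 803150 - 331111 = 472039$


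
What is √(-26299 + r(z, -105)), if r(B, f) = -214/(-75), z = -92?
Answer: I*√5916633/15 ≈ 162.16*I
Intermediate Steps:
r(B, f) = 214/75 (r(B, f) = -214*(-1/75) = 214/75)
√(-26299 + r(z, -105)) = √(-26299 + 214/75) = √(-1972211/75) = I*√5916633/15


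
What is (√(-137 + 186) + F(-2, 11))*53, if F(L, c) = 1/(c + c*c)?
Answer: 49025/132 ≈ 371.40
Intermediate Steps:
F(L, c) = 1/(c + c²)
(√(-137 + 186) + F(-2, 11))*53 = (√(-137 + 186) + 1/(11*(1 + 11)))*53 = (√49 + (1/11)/12)*53 = (7 + (1/11)*(1/12))*53 = (7 + 1/132)*53 = (925/132)*53 = 49025/132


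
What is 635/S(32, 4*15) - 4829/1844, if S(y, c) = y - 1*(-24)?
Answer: 225129/25816 ≈ 8.7205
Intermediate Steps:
S(y, c) = 24 + y (S(y, c) = y + 24 = 24 + y)
635/S(32, 4*15) - 4829/1844 = 635/(24 + 32) - 4829/1844 = 635/56 - 4829*1/1844 = 635*(1/56) - 4829/1844 = 635/56 - 4829/1844 = 225129/25816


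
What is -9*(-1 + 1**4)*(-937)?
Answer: 0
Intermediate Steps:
-9*(-1 + 1**4)*(-937) = -9*(-1 + 1)*(-937) = -9*0*(-937) = 0*(-937) = 0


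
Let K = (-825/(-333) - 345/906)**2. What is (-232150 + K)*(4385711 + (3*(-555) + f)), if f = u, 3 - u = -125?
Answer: -571844691652601205625/561862242 ≈ -1.0178e+12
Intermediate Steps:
u = 128 (u = 3 - 1*(-125) = 3 + 125 = 128)
f = 128
K = 4939981225/1123724484 (K = (-825*(-1/333) - 345*1/906)**2 = (275/111 - 115/302)**2 = (70285/33522)**2 = 4939981225/1123724484 ≈ 4.3961)
(-232150 + K)*(4385711 + (3*(-555) + f)) = (-232150 + 4939981225/1123724484)*(4385711 + (3*(-555) + 128)) = -260867698979375*(4385711 + (-1665 + 128))/1123724484 = -260867698979375*(4385711 - 1537)/1123724484 = -260867698979375/1123724484*4384174 = -571844691652601205625/561862242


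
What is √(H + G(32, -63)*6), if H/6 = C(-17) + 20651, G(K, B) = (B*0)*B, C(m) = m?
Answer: 6*√3439 ≈ 351.86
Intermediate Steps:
G(K, B) = 0 (G(K, B) = 0*B = 0)
H = 123804 (H = 6*(-17 + 20651) = 6*20634 = 123804)
√(H + G(32, -63)*6) = √(123804 + 0*6) = √(123804 + 0) = √123804 = 6*√3439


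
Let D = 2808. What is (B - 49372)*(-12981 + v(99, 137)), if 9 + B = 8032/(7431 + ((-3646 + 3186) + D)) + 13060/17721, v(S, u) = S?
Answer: 3340397898017318/5251323 ≈ 6.3611e+8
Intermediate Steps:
B = -117235829/15753969 (B = -9 + (8032/(7431 + ((-3646 + 3186) + 2808)) + 13060/17721) = -9 + (8032/(7431 + (-460 + 2808)) + 13060*(1/17721)) = -9 + (8032/(7431 + 2348) + 13060/17721) = -9 + (8032/9779 + 13060/17721) = -9 + 24549892/15753969 = -117235829/15753969 ≈ -7.4417)
(B - 49372)*(-12981 + v(99, 137)) = (-117235829/15753969 - 49372)*(-12981 + 99) = -777922193297/15753969*(-12882) = 3340397898017318/5251323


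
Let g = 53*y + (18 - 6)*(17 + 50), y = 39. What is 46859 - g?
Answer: 43988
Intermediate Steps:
g = 2871 (g = 53*39 + (18 - 6)*(17 + 50) = 2067 + 12*67 = 2067 + 804 = 2871)
46859 - g = 46859 - 1*2871 = 46859 - 2871 = 43988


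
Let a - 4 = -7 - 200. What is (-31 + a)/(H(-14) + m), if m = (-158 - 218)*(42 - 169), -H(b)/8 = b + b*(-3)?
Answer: -9/1828 ≈ -0.0049234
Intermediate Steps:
a = -203 (a = 4 + (-7 - 200) = 4 - 207 = -203)
H(b) = 16*b (H(b) = -8*(b + b*(-3)) = -8*(b - 3*b) = -(-16)*b = 16*b)
m = 47752 (m = -376*(-127) = 47752)
(-31 + a)/(H(-14) + m) = (-31 - 203)/(16*(-14) + 47752) = -234/(-224 + 47752) = -234/47528 = -234*1/47528 = -9/1828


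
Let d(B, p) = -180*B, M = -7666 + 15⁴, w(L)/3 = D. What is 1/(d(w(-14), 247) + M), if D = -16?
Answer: 1/51599 ≈ 1.9380e-5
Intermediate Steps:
w(L) = -48 (w(L) = 3*(-16) = -48)
M = 42959 (M = -7666 + 50625 = 42959)
1/(d(w(-14), 247) + M) = 1/(-180*(-48) + 42959) = 1/(8640 + 42959) = 1/51599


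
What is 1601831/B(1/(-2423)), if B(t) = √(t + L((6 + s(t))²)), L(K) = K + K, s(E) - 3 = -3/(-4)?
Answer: 3203662*√714373090/737075 ≈ 1.1617e+5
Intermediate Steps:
s(E) = 15/4 (s(E) = 3 - 3/(-4) = 3 - 3*(-¼) = 3 + ¾ = 15/4)
L(K) = 2*K
B(t) = √(1521/8 + t) (B(t) = √(t + 2*(6 + 15/4)²) = √(t + 2*(39/4)²) = √(t + 2*(1521/16)) = √(t + 1521/8) = √(1521/8 + t))
1601831/B(1/(-2423)) = 1601831/((√(3042 + 16/(-2423))/4)) = 1601831/((√(3042 + 16*(-1/2423))/4)) = 1601831/((√(3042 - 16/2423)/4)) = 1601831/((√(7370750/2423)/4)) = 1601831/(((5*√714373090/2423)/4)) = 1601831/((5*√714373090/9692)) = 1601831*(2*√714373090/737075) = 3203662*√714373090/737075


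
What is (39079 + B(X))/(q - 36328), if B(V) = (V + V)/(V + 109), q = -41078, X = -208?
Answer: -3869237/7663194 ≈ -0.50491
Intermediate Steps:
B(V) = 2*V/(109 + V) (B(V) = (2*V)/(109 + V) = 2*V/(109 + V))
(39079 + B(X))/(q - 36328) = (39079 + 2*(-208)/(109 - 208))/(-41078 - 36328) = (39079 + 2*(-208)/(-99))/(-77406) = (39079 + 2*(-208)*(-1/99))*(-1/77406) = (39079 + 416/99)*(-1/77406) = (3869237/99)*(-1/77406) = -3869237/7663194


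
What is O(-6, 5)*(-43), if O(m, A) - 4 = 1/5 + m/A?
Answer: -129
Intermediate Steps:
O(m, A) = 21/5 + m/A (O(m, A) = 4 + (1/5 + m/A) = 21/5 + m/A)
O(-6, 5)*(-43) = (21/5 - 6/5)*(-43) = 3*(-43) = -129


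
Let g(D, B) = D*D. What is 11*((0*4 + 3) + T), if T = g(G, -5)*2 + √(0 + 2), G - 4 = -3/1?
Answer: 55 + 11*√2 ≈ 70.556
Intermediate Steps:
G = 1 (G = 4 - 3/1 = 4 - 3*1 = 4 - 3 = 1)
g(D, B) = D²
T = 2 + √2 (T = 1²*2 + √(0 + 2) = 1*2 + √2 = 2 + √2 ≈ 3.4142)
11*((0*4 + 3) + T) = 11*((0*4 + 3) + (2 + √2)) = 11*((0 + 3) + (2 + √2)) = 11*(3 + (2 + √2)) = 11*(5 + √2) = 55 + 11*√2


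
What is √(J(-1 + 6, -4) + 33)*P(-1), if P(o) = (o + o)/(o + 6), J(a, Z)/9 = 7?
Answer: -8*√6/5 ≈ -3.9192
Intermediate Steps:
J(a, Z) = 63 (J(a, Z) = 9*7 = 63)
P(o) = 2*o/(6 + o) (P(o) = (2*o)/(6 + o) = 2*o/(6 + o))
√(J(-1 + 6, -4) + 33)*P(-1) = √(63 + 33)*(2*(-1)/(6 - 1)) = √96*(2*(-1)/5) = (4*√6)*(2*(-1)*(⅕)) = (4*√6)*(-⅖) = -8*√6/5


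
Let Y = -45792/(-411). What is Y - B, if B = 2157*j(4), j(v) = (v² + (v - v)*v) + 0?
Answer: -4712880/137 ≈ -34401.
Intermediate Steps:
j(v) = v² (j(v) = (v² + 0*v) + 0 = (v² + 0) + 0 = v² + 0 = v²)
B = 34512 (B = 2157*4² = 2157*16 = 34512)
Y = 15264/137 (Y = -45792*(-1/411) = 15264/137 ≈ 111.42)
Y - B = 15264/137 - 1*34512 = 15264/137 - 34512 = -4712880/137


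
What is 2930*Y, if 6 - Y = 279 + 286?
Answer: -1637870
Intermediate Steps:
Y = -559 (Y = 6 - (279 + 286) = 6 - 1*565 = 6 - 565 = -559)
2930*Y = 2930*(-559) = -1637870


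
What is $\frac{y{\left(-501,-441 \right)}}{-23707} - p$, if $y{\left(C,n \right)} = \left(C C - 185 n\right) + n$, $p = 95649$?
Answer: $- \frac{2267882988}{23707} \approx -95663.0$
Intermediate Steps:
$y{\left(C,n \right)} = C^{2} - 184 n$ ($y{\left(C,n \right)} = \left(C^{2} - 185 n\right) + n = C^{2} - 184 n$)
$\frac{y{\left(-501,-441 \right)}}{-23707} - p = \frac{\left(-501\right)^{2} - -81144}{-23707} - 95649 = \left(251001 + 81144\right) \left(- \frac{1}{23707}\right) - 95649 = 332145 \left(- \frac{1}{23707}\right) - 95649 = - \frac{332145}{23707} - 95649 = - \frac{2267882988}{23707}$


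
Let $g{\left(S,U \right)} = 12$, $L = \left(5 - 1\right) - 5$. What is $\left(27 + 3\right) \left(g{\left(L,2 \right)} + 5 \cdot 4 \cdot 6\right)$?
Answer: $3960$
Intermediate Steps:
$L = -1$ ($L = \left(5 - 1\right) - 5 = 4 - 5 = -1$)
$\left(27 + 3\right) \left(g{\left(L,2 \right)} + 5 \cdot 4 \cdot 6\right) = \left(27 + 3\right) \left(12 + 5 \cdot 4 \cdot 6\right) = 30 \left(12 + 20 \cdot 6\right) = 30 \left(12 + 120\right) = 30 \cdot 132 = 3960$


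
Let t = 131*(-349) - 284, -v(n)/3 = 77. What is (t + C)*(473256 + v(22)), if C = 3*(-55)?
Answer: -21838618200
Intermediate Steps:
v(n) = -231 (v(n) = -3*77 = -231)
C = -165
t = -46003 (t = -45719 - 284 = -46003)
(t + C)*(473256 + v(22)) = (-46003 - 165)*(473256 - 231) = -46168*473025 = -21838618200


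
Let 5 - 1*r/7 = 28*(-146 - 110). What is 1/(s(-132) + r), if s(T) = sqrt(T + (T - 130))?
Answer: 50211/2521144915 - I*sqrt(394)/2521144915 ≈ 1.9916e-5 - 7.8732e-9*I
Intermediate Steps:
r = 50211 (r = 35 - 196*(-146 - 110) = 35 - 196*(-256) = 35 - 7*(-7168) = 35 + 50176 = 50211)
s(T) = sqrt(-130 + 2*T) (s(T) = sqrt(T + (-130 + T)) = sqrt(-130 + 2*T))
1/(s(-132) + r) = 1/(sqrt(-130 + 2*(-132)) + 50211) = 1/(sqrt(-130 - 264) + 50211) = 1/(sqrt(-394) + 50211) = 1/(I*sqrt(394) + 50211) = 1/(50211 + I*sqrt(394))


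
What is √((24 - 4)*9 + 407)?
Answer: √587 ≈ 24.228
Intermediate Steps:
√((24 - 4)*9 + 407) = √(20*9 + 407) = √(180 + 407) = √587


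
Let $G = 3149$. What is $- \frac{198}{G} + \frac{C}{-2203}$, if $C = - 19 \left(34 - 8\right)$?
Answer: $\frac{1119412}{6937247} \approx 0.16136$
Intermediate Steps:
$C = -494$ ($C = \left(-19\right) 26 = -494$)
$- \frac{198}{G} + \frac{C}{-2203} = - \frac{198}{3149} - \frac{494}{-2203} = \left(-198\right) \frac{1}{3149} - - \frac{494}{2203} = - \frac{198}{3149} + \frac{494}{2203} = \frac{1119412}{6937247}$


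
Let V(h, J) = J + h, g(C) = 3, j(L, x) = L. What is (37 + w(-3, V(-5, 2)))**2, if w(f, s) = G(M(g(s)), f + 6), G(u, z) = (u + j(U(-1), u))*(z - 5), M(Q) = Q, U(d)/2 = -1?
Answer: 1225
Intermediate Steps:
U(d) = -2 (U(d) = 2*(-1) = -2)
G(u, z) = (-5 + z)*(-2 + u) (G(u, z) = (u - 2)*(z - 5) = (-2 + u)*(-5 + z) = (-5 + z)*(-2 + u))
w(f, s) = 1 + f (w(f, s) = 10 - 5*3 - 2*(f + 6) + 3*(f + 6) = 10 - 15 - 2*(6 + f) + 3*(6 + f) = 10 - 15 + (-12 - 2*f) + (18 + 3*f) = 1 + f)
(37 + w(-3, V(-5, 2)))**2 = (37 + (1 - 3))**2 = (37 - 2)**2 = 35**2 = 1225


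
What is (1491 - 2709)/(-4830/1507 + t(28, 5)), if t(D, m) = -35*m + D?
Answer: 87406/10779 ≈ 8.1089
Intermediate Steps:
t(D, m) = D - 35*m
(1491 - 2709)/(-4830/1507 + t(28, 5)) = (1491 - 2709)/(-4830/1507 + (28 - 35*5)) = -1218/(-4830*1/1507 + (28 - 175)) = -1218/(-4830/1507 - 147) = -1218/(-226359/1507) = -1218*(-1507/226359) = 87406/10779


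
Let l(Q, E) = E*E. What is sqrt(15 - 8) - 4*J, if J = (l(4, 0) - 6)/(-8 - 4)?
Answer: -2 + sqrt(7) ≈ 0.64575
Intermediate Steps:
l(Q, E) = E**2
J = 1/2 (J = (0**2 - 6)/(-8 - 4) = (0 - 6)/(-12) = -6*(-1/12) = 1/2 ≈ 0.50000)
sqrt(15 - 8) - 4*J = sqrt(15 - 8) - 4*1/2 = sqrt(7) - 2 = -2 + sqrt(7)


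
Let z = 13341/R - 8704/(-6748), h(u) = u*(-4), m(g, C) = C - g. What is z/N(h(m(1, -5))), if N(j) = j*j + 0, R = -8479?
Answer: -4055963/8239146048 ≈ -0.00049228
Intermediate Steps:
h(u) = -4*u
z = -4055963/14304073 (z = 13341/(-8479) - 8704/(-6748) = 13341*(-1/8479) - 8704*(-1/6748) = -13341/8479 + 2176/1687 = -4055963/14304073 ≈ -0.28355)
N(j) = j² (N(j) = j² + 0 = j²)
z/N(h(m(1, -5))) = -4055963*1/(16*(-5 - 1*1)²)/14304073 = -4055963*1/(16*(-5 - 1)²)/14304073 = -4055963/(14304073*((-4*(-6))²)) = -4055963/(14304073*(24²)) = -4055963/14304073/576 = -4055963/14304073*1/576 = -4055963/8239146048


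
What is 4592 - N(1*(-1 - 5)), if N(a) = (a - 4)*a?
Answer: 4532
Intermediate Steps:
N(a) = a*(-4 + a) (N(a) = (-4 + a)*a = a*(-4 + a))
4592 - N(1*(-1 - 5)) = 4592 - 1*(-1 - 5)*(-4 + 1*(-1 - 5)) = 4592 - 1*(-6)*(-4 + 1*(-6)) = 4592 - (-6)*(-4 - 6) = 4592 - (-6)*(-10) = 4592 - 1*60 = 4592 - 60 = 4532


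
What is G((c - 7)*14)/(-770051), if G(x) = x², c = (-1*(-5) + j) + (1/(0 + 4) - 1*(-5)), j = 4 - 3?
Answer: -14161/3080204 ≈ -0.0045974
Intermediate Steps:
j = 1
c = 45/4 (c = (-1*(-5) + 1) + (1/(0 + 4) - 1*(-5)) = (5 + 1) + (1/4 + 5) = 6 + (¼ + 5) = 6 + 21/4 = 45/4 ≈ 11.250)
G((c - 7)*14)/(-770051) = ((45/4 - 7)*14)²/(-770051) = ((17/4)*14)²*(-1/770051) = (119/2)²*(-1/770051) = (14161/4)*(-1/770051) = -14161/3080204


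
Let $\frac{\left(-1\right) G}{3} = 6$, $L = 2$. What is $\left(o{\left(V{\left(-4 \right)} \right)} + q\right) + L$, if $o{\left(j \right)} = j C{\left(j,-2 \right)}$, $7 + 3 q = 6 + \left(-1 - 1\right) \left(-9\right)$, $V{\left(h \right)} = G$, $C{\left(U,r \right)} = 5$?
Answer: $- \frac{247}{3} \approx -82.333$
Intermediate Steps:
$G = -18$ ($G = \left(-3\right) 6 = -18$)
$V{\left(h \right)} = -18$
$q = \frac{17}{3}$ ($q = - \frac{7}{3} + \frac{6 + \left(-1 - 1\right) \left(-9\right)}{3} = - \frac{7}{3} + \frac{6 - -18}{3} = - \frac{7}{3} + \frac{6 + 18}{3} = - \frac{7}{3} + \frac{1}{3} \cdot 24 = - \frac{7}{3} + 8 = \frac{17}{3} \approx 5.6667$)
$o{\left(j \right)} = 5 j$ ($o{\left(j \right)} = j 5 = 5 j$)
$\left(o{\left(V{\left(-4 \right)} \right)} + q\right) + L = \left(5 \left(-18\right) + \frac{17}{3}\right) + 2 = \left(-90 + \frac{17}{3}\right) + 2 = - \frac{253}{3} + 2 = - \frac{247}{3}$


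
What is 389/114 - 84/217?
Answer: 10691/3534 ≈ 3.0252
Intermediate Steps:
389/114 - 84/217 = 389*(1/114) - 84*1/217 = 389/114 - 12/31 = 10691/3534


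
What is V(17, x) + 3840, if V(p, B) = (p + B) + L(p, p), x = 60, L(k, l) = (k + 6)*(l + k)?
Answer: 4699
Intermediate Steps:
L(k, l) = (6 + k)*(k + l)
V(p, B) = B + 2*p² + 13*p (V(p, B) = (p + B) + (p² + 6*p + 6*p + p*p) = (B + p) + (p² + 6*p + 6*p + p²) = (B + p) + (2*p² + 12*p) = B + 2*p² + 13*p)
V(17, x) + 3840 = (60 + 2*17² + 13*17) + 3840 = (60 + 2*289 + 221) + 3840 = (60 + 578 + 221) + 3840 = 859 + 3840 = 4699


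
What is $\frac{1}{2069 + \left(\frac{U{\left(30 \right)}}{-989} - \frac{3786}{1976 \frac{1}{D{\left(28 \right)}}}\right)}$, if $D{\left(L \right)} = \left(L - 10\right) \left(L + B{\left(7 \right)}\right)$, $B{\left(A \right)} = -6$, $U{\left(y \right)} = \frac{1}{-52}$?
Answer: $\frac{977132}{1280304035} \approx 0.0007632$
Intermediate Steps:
$U{\left(y \right)} = - \frac{1}{52}$
$D{\left(L \right)} = \left(-10 + L\right) \left(-6 + L\right)$ ($D{\left(L \right)} = \left(L - 10\right) \left(L - 6\right) = \left(-10 + L\right) \left(-6 + L\right)$)
$\frac{1}{2069 + \left(\frac{U{\left(30 \right)}}{-989} - \frac{3786}{1976 \frac{1}{D{\left(28 \right)}}}\right)} = \frac{1}{2069 - \left(- \frac{1}{51428} + \frac{187407}{247}\right)} = \frac{1}{2069 - \left(- \frac{1}{51428} + \frac{3786}{1976 \frac{1}{60 + 784 - 448}}\right)} = \frac{1}{2069 + \left(\frac{1}{51428} - \frac{3786}{1976 \cdot \frac{1}{396}}\right)} = \frac{1}{2069 + \left(\frac{1}{51428} - \frac{3786}{\frac{494}{99}}\right)} = \frac{1}{2069 + \left(\frac{1}{51428} - \frac{187407}{247}\right)} = \frac{1}{2069 - \frac{741382073}{977132}} = \frac{1}{\frac{1280304035}{977132}} = \frac{977132}{1280304035}$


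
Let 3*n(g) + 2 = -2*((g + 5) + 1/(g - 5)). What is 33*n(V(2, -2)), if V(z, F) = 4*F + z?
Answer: 2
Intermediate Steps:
V(z, F) = z + 4*F
n(g) = -4 - 2*g/3 - 2/(3*(-5 + g)) (n(g) = -2/3 + (-2*((g + 5) + 1/(g - 5)))/3 = -2/3 + (-2*((5 + g) + 1/(-5 + g)))/3 = -2/3 + (-2*(5 + g + 1/(-5 + g)))/3 = -2/3 + (-10 - 2*g - 2/(-5 + g))/3 = -2/3 + (-10/3 - 2*g/3 - 2/(3*(-5 + g))) = -4 - 2*g/3 - 2/(3*(-5 + g)))
33*n(V(2, -2)) = 33*(2*(29 - (2 + 4*(-2)) - (2 + 4*(-2))**2)/(3*(-5 + (2 + 4*(-2))))) = 33*(2*(29 - (2 - 8) - (2 - 8)**2)/(3*(-5 + (2 - 8)))) = 33*(2*(29 - 1*(-6) - 1*(-6)**2)/(3*(-5 - 6))) = 33*((2/3)*(29 + 6 - 1*36)/(-11)) = 33*((2/3)*(-1/11)*(29 + 6 - 36)) = 33*((2/3)*(-1/11)*(-1)) = 33*(2/33) = 2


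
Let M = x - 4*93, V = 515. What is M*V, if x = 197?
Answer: -90125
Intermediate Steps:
M = -175 (M = 197 - 4*93 = 197 - 1*372 = 197 - 372 = -175)
M*V = -175*515 = -90125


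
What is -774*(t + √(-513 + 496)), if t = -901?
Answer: 697374 - 774*I*√17 ≈ 6.9737e+5 - 3191.3*I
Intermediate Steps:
-774*(t + √(-513 + 496)) = -774*(-901 + √(-513 + 496)) = -774*(-901 + √(-17)) = -774*(-901 + I*√17) = 697374 - 774*I*√17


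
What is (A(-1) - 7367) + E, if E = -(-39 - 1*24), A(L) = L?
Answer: -7305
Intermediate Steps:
E = 63 (E = -(-39 - 24) = -1*(-63) = 63)
(A(-1) - 7367) + E = (-1 - 7367) + 63 = -7368 + 63 = -7305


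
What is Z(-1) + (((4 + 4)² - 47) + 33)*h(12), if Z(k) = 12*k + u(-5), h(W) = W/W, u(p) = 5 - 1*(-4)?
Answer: 47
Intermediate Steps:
u(p) = 9 (u(p) = 5 + 4 = 9)
h(W) = 1
Z(k) = 9 + 12*k (Z(k) = 12*k + 9 = 9 + 12*k)
Z(-1) + (((4 + 4)² - 47) + 33)*h(12) = (9 + 12*(-1)) + (((4 + 4)² - 47) + 33)*1 = (9 - 12) + ((8² - 47) + 33)*1 = -3 + ((64 - 47) + 33)*1 = -3 + (17 + 33)*1 = -3 + 50*1 = -3 + 50 = 47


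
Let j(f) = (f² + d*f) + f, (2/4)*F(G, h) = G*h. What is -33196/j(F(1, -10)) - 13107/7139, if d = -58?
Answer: -5844796/249865 ≈ -23.392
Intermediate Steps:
F(G, h) = 2*G*h (F(G, h) = 2*(G*h) = 2*G*h)
j(f) = f² - 57*f (j(f) = (f² - 58*f) + f = f² - 57*f)
-33196/j(F(1, -10)) - 13107/7139 = -33196*(-1/(20*(-57 + 2*1*(-10)))) - 13107/7139 = -33196*(-1/(20*(-57 - 20))) - 13107*1/7139 = -33196/((-20*(-77))) - 13107/7139 = -33196/1540 - 13107/7139 = -33196*1/1540 - 13107/7139 = -8299/385 - 13107/7139 = -5844796/249865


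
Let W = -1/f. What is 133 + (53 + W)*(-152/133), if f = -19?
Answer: 1375/19 ≈ 72.368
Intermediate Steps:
W = 1/19 (W = -1/(-19) = -1*(-1/19) = 1/19 ≈ 0.052632)
133 + (53 + W)*(-152/133) = 133 + (53 + 1/19)*(-152/133) = 133 + 1008*(-152*1/133)/19 = 133 + (1008/19)*(-8/7) = 133 - 1152/19 = 1375/19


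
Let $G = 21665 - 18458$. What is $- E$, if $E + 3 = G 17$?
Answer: $-54516$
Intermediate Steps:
$G = 3207$
$E = 54516$ ($E = -3 + 3207 \cdot 17 = -3 + 54519 = 54516$)
$- E = \left(-1\right) 54516 = -54516$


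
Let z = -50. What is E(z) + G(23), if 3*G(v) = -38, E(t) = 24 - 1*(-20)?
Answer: 94/3 ≈ 31.333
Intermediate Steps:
E(t) = 44 (E(t) = 24 + 20 = 44)
G(v) = -38/3 (G(v) = (⅓)*(-38) = -38/3)
E(z) + G(23) = 44 - 38/3 = 94/3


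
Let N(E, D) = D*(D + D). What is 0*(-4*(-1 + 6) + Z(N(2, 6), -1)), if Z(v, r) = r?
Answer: 0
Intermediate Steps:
N(E, D) = 2*D² (N(E, D) = D*(2*D) = 2*D²)
0*(-4*(-1 + 6) + Z(N(2, 6), -1)) = 0*(-4*(-1 + 6) - 1) = 0*(-4*5 - 1) = 0*(-20 - 1) = 0*(-21) = 0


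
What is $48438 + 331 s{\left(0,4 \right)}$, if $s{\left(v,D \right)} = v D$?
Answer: $48438$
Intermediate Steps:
$s{\left(v,D \right)} = D v$
$48438 + 331 s{\left(0,4 \right)} = 48438 + 331 \cdot 4 \cdot 0 = 48438 + 331 \cdot 0 = 48438 + 0 = 48438$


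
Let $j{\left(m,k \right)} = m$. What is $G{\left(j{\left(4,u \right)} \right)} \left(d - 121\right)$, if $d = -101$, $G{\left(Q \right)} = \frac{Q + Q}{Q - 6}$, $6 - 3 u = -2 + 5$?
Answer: $888$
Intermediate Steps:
$u = 1$ ($u = 2 - \frac{-2 + 5}{3} = 2 - 1 = 1$)
$G{\left(Q \right)} = \frac{2 Q}{-6 + Q}$
$G{\left(j{\left(4,u \right)} \right)} \left(d - 121\right) = 2 \cdot 4 \frac{1}{-6 + 4} \left(-101 - 121\right) = 2 \cdot 4 \frac{1}{-2} \left(-222\right) = 2 \cdot 4 \left(- \frac{1}{2}\right) \left(-222\right) = \left(-4\right) \left(-222\right) = 888$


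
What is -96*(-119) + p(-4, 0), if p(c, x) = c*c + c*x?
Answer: 11440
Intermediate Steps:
p(c, x) = c**2 + c*x
-96*(-119) + p(-4, 0) = -96*(-119) - 4*(-4 + 0) = 11424 - 4*(-4) = 11424 + 16 = 11440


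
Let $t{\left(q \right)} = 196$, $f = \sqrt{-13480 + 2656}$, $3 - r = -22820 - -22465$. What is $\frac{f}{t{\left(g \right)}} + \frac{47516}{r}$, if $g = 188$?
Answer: $\frac{23758}{179} + \frac{i \sqrt{2706}}{98} \approx 132.73 + 0.53081 i$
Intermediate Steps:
$r = 358$ ($r = 3 - \left(-22820 - -22465\right) = 3 - \left(-22820 + 22465\right) = 3 - -355 = 3 + 355 = 358$)
$f = 2 i \sqrt{2706}$ ($f = \sqrt{-10824} = 2 i \sqrt{2706} \approx 104.04 i$)
$\frac{f}{t{\left(g \right)}} + \frac{47516}{r} = \frac{2 i \sqrt{2706}}{196} + \frac{47516}{358} = 2 i \sqrt{2706} \cdot \frac{1}{196} + 47516 \cdot \frac{1}{358} = \frac{i \sqrt{2706}}{98} + \frac{23758}{179} = \frac{23758}{179} + \frac{i \sqrt{2706}}{98}$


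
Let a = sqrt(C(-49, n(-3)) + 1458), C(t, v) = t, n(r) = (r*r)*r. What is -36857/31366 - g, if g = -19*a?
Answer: -36857/31366 + 19*sqrt(1409) ≈ 712.02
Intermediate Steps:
n(r) = r**3 (n(r) = r**2*r = r**3)
a = sqrt(1409) (a = sqrt(-49 + 1458) = sqrt(1409) ≈ 37.537)
g = -19*sqrt(1409) ≈ -713.20
-36857/31366 - g = -36857/31366 - (-19)*sqrt(1409) = -36857*1/31366 + 19*sqrt(1409) = -36857/31366 + 19*sqrt(1409)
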